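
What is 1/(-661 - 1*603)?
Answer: -1/1264 ≈ -0.00079114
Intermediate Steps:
1/(-661 - 1*603) = 1/(-661 - 603) = 1/(-1264) = -1/1264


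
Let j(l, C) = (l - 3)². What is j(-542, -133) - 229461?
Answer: 67564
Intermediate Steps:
j(l, C) = (-3 + l)²
j(-542, -133) - 229461 = (-3 - 542)² - 229461 = (-545)² - 229461 = 297025 - 229461 = 67564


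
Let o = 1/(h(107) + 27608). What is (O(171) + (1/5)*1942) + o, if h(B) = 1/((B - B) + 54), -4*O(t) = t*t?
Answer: -206386446941/29816660 ≈ -6921.9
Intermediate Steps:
O(t) = -t**2/4 (O(t) = -t*t/4 = -t**2/4)
h(B) = 1/54 (h(B) = 1/(0 + 54) = 1/54)
o = 54/1490833 (o = 1/(1/54 + 27608) = 1/(1490833/54) = 54/1490833 ≈ 3.6221e-5)
(O(171) + (1/5)*1942) + o = (-1/4*171**2 + (1/5)*1942) + 54/1490833 = (-1/4*29241 + (1*(1/5))*1942) + 54/1490833 = (-29241/4 + (1/5)*1942) + 54/1490833 = (-29241/4 + 1942/5) + 54/1490833 = -138437/20 + 54/1490833 = -206386446941/29816660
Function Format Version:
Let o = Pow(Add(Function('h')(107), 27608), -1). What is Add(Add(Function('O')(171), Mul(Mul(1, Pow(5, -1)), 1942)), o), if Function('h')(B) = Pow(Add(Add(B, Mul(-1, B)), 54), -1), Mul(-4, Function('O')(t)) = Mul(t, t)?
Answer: Rational(-206386446941, 29816660) ≈ -6921.9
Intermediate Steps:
Function('O')(t) = Mul(Rational(-1, 4), Pow(t, 2)) (Function('O')(t) = Mul(Rational(-1, 4), Mul(t, t)) = Mul(Rational(-1, 4), Pow(t, 2)))
Function('h')(B) = Rational(1, 54) (Function('h')(B) = Pow(Add(0, 54), -1) = Pow(54, -1) = Rational(1, 54))
o = Rational(54, 1490833) (o = Pow(Add(Rational(1, 54), 27608), -1) = Pow(Rational(1490833, 54), -1) = Rational(54, 1490833) ≈ 3.6221e-5)
Add(Add(Function('O')(171), Mul(Mul(1, Pow(5, -1)), 1942)), o) = Add(Add(Mul(Rational(-1, 4), Pow(171, 2)), Mul(Mul(1, Pow(5, -1)), 1942)), Rational(54, 1490833)) = Add(Add(Mul(Rational(-1, 4), 29241), Mul(Mul(1, Rational(1, 5)), 1942)), Rational(54, 1490833)) = Add(Add(Rational(-29241, 4), Mul(Rational(1, 5), 1942)), Rational(54, 1490833)) = Add(Add(Rational(-29241, 4), Rational(1942, 5)), Rational(54, 1490833)) = Add(Rational(-138437, 20), Rational(54, 1490833)) = Rational(-206386446941, 29816660)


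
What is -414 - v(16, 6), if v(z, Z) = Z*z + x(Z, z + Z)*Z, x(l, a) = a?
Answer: -642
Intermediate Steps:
v(z, Z) = Z*z + Z*(Z + z) (v(z, Z) = Z*z + (z + Z)*Z = Z*z + (Z + z)*Z = Z*z + Z*(Z + z))
-414 - v(16, 6) = -414 - 6*(6 + 2*16) = -414 - 6*(6 + 32) = -414 - 6*38 = -414 - 1*228 = -414 - 228 = -642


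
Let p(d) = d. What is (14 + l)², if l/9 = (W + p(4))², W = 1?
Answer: 57121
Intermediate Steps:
l = 225 (l = 9*(1 + 4)² = 9*5² = 9*25 = 225)
(14 + l)² = (14 + 225)² = 239² = 57121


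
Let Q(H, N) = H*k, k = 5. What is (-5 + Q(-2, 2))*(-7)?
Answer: 105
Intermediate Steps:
Q(H, N) = 5*H (Q(H, N) = H*5 = 5*H)
(-5 + Q(-2, 2))*(-7) = (-5 + 5*(-2))*(-7) = (-5 - 10)*(-7) = -15*(-7) = 105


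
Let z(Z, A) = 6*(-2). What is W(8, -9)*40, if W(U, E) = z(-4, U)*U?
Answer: -3840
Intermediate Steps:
z(Z, A) = -12
W(U, E) = -12*U
W(8, -9)*40 = -12*8*40 = -96*40 = -3840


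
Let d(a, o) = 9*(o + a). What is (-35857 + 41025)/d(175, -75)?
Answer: 1292/225 ≈ 5.7422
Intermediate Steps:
d(a, o) = 9*a + 9*o (d(a, o) = 9*(a + o) = 9*a + 9*o)
(-35857 + 41025)/d(175, -75) = (-35857 + 41025)/(9*175 + 9*(-75)) = 5168/(1575 - 675) = 5168/900 = 5168*(1/900) = 1292/225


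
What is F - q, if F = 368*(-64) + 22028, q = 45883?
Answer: -47407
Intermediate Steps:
F = -1524 (F = -23552 + 22028 = -1524)
F - q = -1524 - 1*45883 = -1524 - 45883 = -47407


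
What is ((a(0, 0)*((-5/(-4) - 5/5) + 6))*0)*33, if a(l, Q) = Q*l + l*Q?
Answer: 0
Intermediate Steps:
a(l, Q) = 2*Q*l (a(l, Q) = Q*l + Q*l = 2*Q*l)
((a(0, 0)*((-5/(-4) - 5/5) + 6))*0)*33 = (((2*0*0)*((-5/(-4) - 5/5) + 6))*0)*33 = ((0*((-5*(-1/4) - 5*1/5) + 6))*0)*33 = ((0*((5/4 - 1) + 6))*0)*33 = ((0*(1/4 + 6))*0)*33 = ((0*(25/4))*0)*33 = (0*0)*33 = 0*33 = 0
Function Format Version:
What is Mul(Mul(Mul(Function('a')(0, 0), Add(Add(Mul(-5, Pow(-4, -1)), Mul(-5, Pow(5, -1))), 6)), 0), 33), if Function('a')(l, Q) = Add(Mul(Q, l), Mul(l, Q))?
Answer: 0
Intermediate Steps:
Function('a')(l, Q) = Mul(2, Q, l) (Function('a')(l, Q) = Add(Mul(Q, l), Mul(Q, l)) = Mul(2, Q, l))
Mul(Mul(Mul(Function('a')(0, 0), Add(Add(Mul(-5, Pow(-4, -1)), Mul(-5, Pow(5, -1))), 6)), 0), 33) = Mul(Mul(Mul(Mul(2, 0, 0), Add(Add(Mul(-5, Pow(-4, -1)), Mul(-5, Pow(5, -1))), 6)), 0), 33) = Mul(Mul(Mul(0, Add(Add(Mul(-5, Rational(-1, 4)), Mul(-5, Rational(1, 5))), 6)), 0), 33) = Mul(Mul(Mul(0, Add(Add(Rational(5, 4), -1), 6)), 0), 33) = Mul(Mul(Mul(0, Add(Rational(1, 4), 6)), 0), 33) = Mul(Mul(Mul(0, Rational(25, 4)), 0), 33) = Mul(Mul(0, 0), 33) = Mul(0, 33) = 0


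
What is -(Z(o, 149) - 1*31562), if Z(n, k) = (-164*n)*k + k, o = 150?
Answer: 3696813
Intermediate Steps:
Z(n, k) = k - 164*k*n (Z(n, k) = -164*k*n + k = k - 164*k*n)
-(Z(o, 149) - 1*31562) = -(149*(1 - 164*150) - 1*31562) = -(149*(1 - 24600) - 31562) = -(149*(-24599) - 31562) = -(-3665251 - 31562) = -1*(-3696813) = 3696813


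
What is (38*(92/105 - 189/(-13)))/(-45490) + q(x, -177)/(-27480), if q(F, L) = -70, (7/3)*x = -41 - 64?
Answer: -293754739/28438983300 ≈ -0.010329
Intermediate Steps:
x = -45 (x = 3*(-41 - 64)/7 = (3/7)*(-105) = -45)
(38*(92/105 - 189/(-13)))/(-45490) + q(x, -177)/(-27480) = (38*(92/105 - 189/(-13)))/(-45490) - 70/(-27480) = (38*(92*(1/105) - 189*(-1/13)))*(-1/45490) - 70*(-1/27480) = (38*(92/105 + 189/13))*(-1/45490) + 7/2748 = (38*(21041/1365))*(-1/45490) + 7/2748 = (799558/1365)*(-1/45490) + 7/2748 = -399779/31046925 + 7/2748 = -293754739/28438983300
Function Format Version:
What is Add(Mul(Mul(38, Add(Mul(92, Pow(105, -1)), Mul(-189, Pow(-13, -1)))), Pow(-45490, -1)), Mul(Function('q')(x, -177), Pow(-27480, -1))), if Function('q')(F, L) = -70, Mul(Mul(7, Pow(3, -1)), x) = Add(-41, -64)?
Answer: Rational(-293754739, 28438983300) ≈ -0.010329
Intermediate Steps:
x = -45 (x = Mul(Rational(3, 7), Add(-41, -64)) = Mul(Rational(3, 7), -105) = -45)
Add(Mul(Mul(38, Add(Mul(92, Pow(105, -1)), Mul(-189, Pow(-13, -1)))), Pow(-45490, -1)), Mul(Function('q')(x, -177), Pow(-27480, -1))) = Add(Mul(Mul(38, Add(Mul(92, Pow(105, -1)), Mul(-189, Pow(-13, -1)))), Pow(-45490, -1)), Mul(-70, Pow(-27480, -1))) = Add(Mul(Mul(38, Add(Mul(92, Rational(1, 105)), Mul(-189, Rational(-1, 13)))), Rational(-1, 45490)), Mul(-70, Rational(-1, 27480))) = Add(Mul(Mul(38, Add(Rational(92, 105), Rational(189, 13))), Rational(-1, 45490)), Rational(7, 2748)) = Add(Mul(Mul(38, Rational(21041, 1365)), Rational(-1, 45490)), Rational(7, 2748)) = Add(Mul(Rational(799558, 1365), Rational(-1, 45490)), Rational(7, 2748)) = Add(Rational(-399779, 31046925), Rational(7, 2748)) = Rational(-293754739, 28438983300)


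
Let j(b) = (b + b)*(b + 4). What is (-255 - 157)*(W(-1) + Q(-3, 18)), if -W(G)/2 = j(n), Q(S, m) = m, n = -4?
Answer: -7416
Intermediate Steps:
j(b) = 2*b*(4 + b) (j(b) = (2*b)*(4 + b) = 2*b*(4 + b))
W(G) = 0 (W(G) = -4*(-4)*(4 - 4) = -4*(-4)*0 = -2*0 = 0)
(-255 - 157)*(W(-1) + Q(-3, 18)) = (-255 - 157)*(0 + 18) = -412*18 = -7416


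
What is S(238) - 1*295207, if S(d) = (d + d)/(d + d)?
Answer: -295206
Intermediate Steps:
S(d) = 1 (S(d) = (2*d)/((2*d)) = (2*d)*(1/(2*d)) = 1)
S(238) - 1*295207 = 1 - 1*295207 = 1 - 295207 = -295206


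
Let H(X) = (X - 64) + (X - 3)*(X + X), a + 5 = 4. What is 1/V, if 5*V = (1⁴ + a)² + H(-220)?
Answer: 5/97836 ≈ 5.1106e-5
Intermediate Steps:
a = -1 (a = -5 + 4 = -1)
H(X) = -64 + X + 2*X*(-3 + X) (H(X) = (-64 + X) + (-3 + X)*(2*X) = (-64 + X) + 2*X*(-3 + X) = -64 + X + 2*X*(-3 + X))
V = 97836/5 (V = ((1⁴ - 1)² + (-64 - 5*(-220) + 2*(-220)²))/5 = ((1 - 1)² + (-64 + 1100 + 2*48400))/5 = (0² + (-64 + 1100 + 96800))/5 = (0 + 97836)/5 = (⅕)*97836 = 97836/5 ≈ 19567.)
1/V = 1/(97836/5) = 5/97836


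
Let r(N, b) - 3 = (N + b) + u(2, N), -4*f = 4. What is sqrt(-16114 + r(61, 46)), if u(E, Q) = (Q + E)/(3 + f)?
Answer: I*sqrt(63890)/2 ≈ 126.38*I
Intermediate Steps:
f = -1 (f = -1/4*4 = -1)
u(E, Q) = E/2 + Q/2 (u(E, Q) = (Q + E)/(3 - 1) = (E + Q)/2 = (E + Q)*(1/2) = E/2 + Q/2)
r(N, b) = 4 + b + 3*N/2 (r(N, b) = 3 + ((N + b) + ((1/2)*2 + N/2)) = 3 + ((N + b) + (1 + N/2)) = 3 + (1 + b + 3*N/2) = 4 + b + 3*N/2)
sqrt(-16114 + r(61, 46)) = sqrt(-16114 + (4 + 46 + (3/2)*61)) = sqrt(-16114 + (4 + 46 + 183/2)) = sqrt(-16114 + 283/2) = sqrt(-31945/2) = I*sqrt(63890)/2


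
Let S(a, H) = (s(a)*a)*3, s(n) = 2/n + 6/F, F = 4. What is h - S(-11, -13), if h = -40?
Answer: 7/2 ≈ 3.5000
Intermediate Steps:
s(n) = 3/2 + 2/n (s(n) = 2/n + 6/4 = 2/n + 6*(¼) = 2/n + 3/2 = 3/2 + 2/n)
S(a, H) = 3*a*(3/2 + 2/a) (S(a, H) = ((3/2 + 2/a)*a)*3 = (a*(3/2 + 2/a))*3 = 3*a*(3/2 + 2/a))
h - S(-11, -13) = -40 - (6 + (9/2)*(-11)) = -40 - (6 - 99/2) = -40 - 1*(-87/2) = -40 + 87/2 = 7/2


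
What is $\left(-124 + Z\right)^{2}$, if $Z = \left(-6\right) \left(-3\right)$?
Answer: $11236$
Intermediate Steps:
$Z = 18$
$\left(-124 + Z\right)^{2} = \left(-124 + 18\right)^{2} = \left(-106\right)^{2} = 11236$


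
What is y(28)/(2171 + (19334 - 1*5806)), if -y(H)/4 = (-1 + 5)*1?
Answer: -16/15699 ≈ -0.0010192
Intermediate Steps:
y(H) = -16 (y(H) = -4*(-1 + 5) = -16)
y(28)/(2171 + (19334 - 1*5806)) = -16/(2171 + (19334 - 1*5806)) = -16/(2171 + (19334 - 5806)) = -16/(2171 + 13528) = -16/15699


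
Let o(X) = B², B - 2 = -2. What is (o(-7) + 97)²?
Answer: 9409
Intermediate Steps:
B = 0 (B = 2 - 2 = 0)
o(X) = 0 (o(X) = 0² = 0)
(o(-7) + 97)² = (0 + 97)² = 97² = 9409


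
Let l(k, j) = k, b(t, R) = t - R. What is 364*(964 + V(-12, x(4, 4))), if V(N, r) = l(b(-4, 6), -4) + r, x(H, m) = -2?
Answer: 346528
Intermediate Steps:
V(N, r) = -10 + r (V(N, r) = (-4 - 1*6) + r = (-4 - 6) + r = -10 + r)
364*(964 + V(-12, x(4, 4))) = 364*(964 + (-10 - 2)) = 364*(964 - 12) = 364*952 = 346528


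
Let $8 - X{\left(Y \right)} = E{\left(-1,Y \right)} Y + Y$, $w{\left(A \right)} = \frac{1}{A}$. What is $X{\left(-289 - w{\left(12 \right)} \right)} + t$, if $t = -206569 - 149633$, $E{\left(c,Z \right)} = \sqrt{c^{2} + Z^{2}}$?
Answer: $- \frac{4270859}{12} + \frac{3469 \sqrt{12034105}}{144} \approx -2.7234 \cdot 10^{5}$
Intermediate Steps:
$E{\left(c,Z \right)} = \sqrt{Z^{2} + c^{2}}$
$t = -356202$ ($t = -206569 - 149633 = -356202$)
$X{\left(Y \right)} = 8 - Y - Y \sqrt{1 + Y^{2}}$ ($X{\left(Y \right)} = 8 - \left(\sqrt{Y^{2} + \left(-1\right)^{2}} Y + Y\right) = 8 - \left(\sqrt{Y^{2} + 1} Y + Y\right) = 8 - \left(\sqrt{1 + Y^{2}} Y + Y\right) = 8 - \left(Y \sqrt{1 + Y^{2}} + Y\right) = 8 - \left(Y + Y \sqrt{1 + Y^{2}}\right) = 8 - Y - Y \sqrt{1 + Y^{2}}$)
$X{\left(-289 - w{\left(12 \right)} \right)} + t = \left(8 - \left(-289 - \frac{1}{12}\right) - \left(-289 - \frac{1}{12}\right) \sqrt{1 + \left(-289 - \frac{1}{12}\right)^{2}}\right) - 356202 = \left(8 - - \frac{3469}{12} - - \frac{3469 \sqrt{1 + \left(- \frac{3469}{12}\right)^{2}}}{12}\right) - 356202 = \left(8 + \frac{3469}{12} - - \frac{3469 \sqrt{1 + \frac{12033961}{144}}}{12}\right) - 356202 = \left(8 + \frac{3469}{12} - - \frac{3469 \sqrt{\frac{12034105}{144}}}{12}\right) - 356202 = \left(8 + \frac{3469}{12} - - \frac{3469 \frac{\sqrt{12034105}}{12}}{12}\right) - 356202 = \left(8 + \frac{3469}{12} + \frac{3469 \sqrt{12034105}}{144}\right) - 356202 = \left(\frac{3565}{12} + \frac{3469 \sqrt{12034105}}{144}\right) - 356202 = - \frac{4270859}{12} + \frac{3469 \sqrt{12034105}}{144}$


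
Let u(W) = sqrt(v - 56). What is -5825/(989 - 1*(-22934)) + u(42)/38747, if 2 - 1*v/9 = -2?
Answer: -5825/23923 + 2*I*sqrt(5)/38747 ≈ -0.24349 + 0.00011542*I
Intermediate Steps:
v = 36 (v = 18 - 9*(-2) = 18 + 18 = 36)
u(W) = 2*I*sqrt(5) (u(W) = sqrt(36 - 56) = sqrt(-20) = 2*I*sqrt(5))
-5825/(989 - 1*(-22934)) + u(42)/38747 = -5825/(989 - 1*(-22934)) + (2*I*sqrt(5))/38747 = -5825/(989 + 22934) + (2*I*sqrt(5))*(1/38747) = -5825/23923 + 2*I*sqrt(5)/38747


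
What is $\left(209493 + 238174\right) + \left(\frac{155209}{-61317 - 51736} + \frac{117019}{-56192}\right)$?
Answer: $\frac{2843860639494257}{6352674176} \approx 4.4766 \cdot 10^{5}$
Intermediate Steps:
$\left(209493 + 238174\right) + \left(\frac{155209}{-61317 - 51736} + \frac{117019}{-56192}\right) = 447667 + \left(\frac{155209}{-61317 - 51736} + 117019 \left(- \frac{1}{56192}\right)\right) = 447667 - \left(\frac{117019}{56192} - \frac{155209}{-113053}\right) = 447667 + \left(155209 \left(- \frac{1}{113053}\right) - \frac{117019}{56192}\right) = 447667 - \frac{21950853135}{6352674176} = \frac{2843860639494257}{6352674176}$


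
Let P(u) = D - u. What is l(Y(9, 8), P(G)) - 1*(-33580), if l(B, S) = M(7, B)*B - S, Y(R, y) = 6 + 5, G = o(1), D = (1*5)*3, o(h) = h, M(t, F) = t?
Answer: 33643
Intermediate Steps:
D = 15 (D = 5*3 = 15)
G = 1
Y(R, y) = 11
P(u) = 15 - u
l(B, S) = -S + 7*B (l(B, S) = 7*B - S = -S + 7*B)
l(Y(9, 8), P(G)) - 1*(-33580) = (-(15 - 1*1) + 7*11) - 1*(-33580) = (-(15 - 1) + 77) + 33580 = (-1*14 + 77) + 33580 = (-14 + 77) + 33580 = 63 + 33580 = 33643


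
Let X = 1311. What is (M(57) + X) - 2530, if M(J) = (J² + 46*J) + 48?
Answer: 4700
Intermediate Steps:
M(J) = 48 + J² + 46*J
(M(57) + X) - 2530 = ((48 + 57² + 46*57) + 1311) - 2530 = ((48 + 3249 + 2622) + 1311) - 2530 = (5919 + 1311) - 2530 = 7230 - 2530 = 4700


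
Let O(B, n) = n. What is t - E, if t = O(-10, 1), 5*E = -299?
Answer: 304/5 ≈ 60.800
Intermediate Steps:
E = -299/5 (E = (⅕)*(-299) = -299/5 ≈ -59.800)
t = 1
t - E = 1 - 1*(-299/5) = 1 + 299/5 = 304/5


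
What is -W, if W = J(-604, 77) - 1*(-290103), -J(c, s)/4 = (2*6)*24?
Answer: -288951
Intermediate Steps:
J(c, s) = -1152 (J(c, s) = -4*2*6*24 = -48*24 = -4*288 = -1152)
W = 288951 (W = -1152 - 1*(-290103) = -1152 + 290103 = 288951)
-W = -1*288951 = -288951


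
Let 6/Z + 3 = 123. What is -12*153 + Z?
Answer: -36719/20 ≈ -1835.9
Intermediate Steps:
Z = 1/20 (Z = 6/(-3 + 123) = 6/120 = 6*(1/120) = 1/20 ≈ 0.050000)
-12*153 + Z = -12*153 + 1/20 = -1836 + 1/20 = -36719/20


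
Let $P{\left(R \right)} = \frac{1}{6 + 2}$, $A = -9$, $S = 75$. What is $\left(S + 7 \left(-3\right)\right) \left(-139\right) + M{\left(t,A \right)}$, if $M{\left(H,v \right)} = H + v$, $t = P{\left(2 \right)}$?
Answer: $- \frac{60119}{8} \approx -7514.9$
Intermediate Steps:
$P{\left(R \right)} = \frac{1}{8}$
$t = \frac{1}{8} \approx 0.125$
$\left(S + 7 \left(-3\right)\right) \left(-139\right) + M{\left(t,A \right)} = \left(75 + 7 \left(-3\right)\right) \left(-139\right) + \left(\frac{1}{8} - 9\right) = \left(75 - 21\right) \left(-139\right) - \frac{71}{8} = 54 \left(-139\right) - \frac{71}{8} = -7506 - \frac{71}{8} = - \frac{60119}{8}$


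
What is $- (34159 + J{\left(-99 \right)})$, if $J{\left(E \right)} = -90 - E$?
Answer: $-34168$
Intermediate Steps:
$- (34159 + J{\left(-99 \right)}) = - (34159 - -9) = - (34159 + \left(-90 + 99\right)) = - (34159 + 9) = \left(-1\right) 34168 = -34168$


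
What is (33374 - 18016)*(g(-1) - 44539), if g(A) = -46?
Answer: -684736430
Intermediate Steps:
(33374 - 18016)*(g(-1) - 44539) = (33374 - 18016)*(-46 - 44539) = 15358*(-44585) = -684736430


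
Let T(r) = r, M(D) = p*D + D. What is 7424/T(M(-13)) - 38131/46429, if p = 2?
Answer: -346176005/1810731 ≈ -191.18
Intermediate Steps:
M(D) = 3*D (M(D) = 2*D + D = 3*D)
7424/T(M(-13)) - 38131/46429 = 7424/((3*(-13))) - 38131/46429 = 7424/(-39) - 38131*1/46429 = 7424*(-1/39) - 38131/46429 = -7424/39 - 38131/46429 = -346176005/1810731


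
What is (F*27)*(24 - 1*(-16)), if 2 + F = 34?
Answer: 34560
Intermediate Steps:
F = 32 (F = -2 + 34 = 32)
(F*27)*(24 - 1*(-16)) = (32*27)*(24 - 1*(-16)) = 864*(24 + 16) = 864*40 = 34560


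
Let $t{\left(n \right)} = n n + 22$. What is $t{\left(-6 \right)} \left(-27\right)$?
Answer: $-1566$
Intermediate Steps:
$t{\left(n \right)} = 22 + n^{2}$ ($t{\left(n \right)} = n^{2} + 22 = 22 + n^{2}$)
$t{\left(-6 \right)} \left(-27\right) = \left(22 + \left(-6\right)^{2}\right) \left(-27\right) = \left(22 + 36\right) \left(-27\right) = 58 \left(-27\right) = -1566$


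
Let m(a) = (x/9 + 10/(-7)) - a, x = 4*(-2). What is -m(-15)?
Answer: -799/63 ≈ -12.683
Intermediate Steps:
x = -8
m(a) = -146/63 - a (m(a) = (-8/9 + 10/(-7)) - a = (-8*⅑ + 10*(-⅐)) - a = (-8/9 - 10/7) - a = -146/63 - a)
-m(-15) = -(-146/63 - 1*(-15)) = -(-146/63 + 15) = -1*799/63 = -799/63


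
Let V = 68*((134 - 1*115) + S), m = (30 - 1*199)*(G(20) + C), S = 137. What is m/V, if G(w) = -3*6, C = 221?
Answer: -2639/816 ≈ -3.2341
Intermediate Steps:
G(w) = -18
m = -34307 (m = (30 - 1*199)*(-18 + 221) = (30 - 199)*203 = -169*203 = -34307)
V = 10608 (V = 68*((134 - 1*115) + 137) = 68*((134 - 115) + 137) = 68*(19 + 137) = 68*156 = 10608)
m/V = -34307/10608 = -34307*1/10608 = -2639/816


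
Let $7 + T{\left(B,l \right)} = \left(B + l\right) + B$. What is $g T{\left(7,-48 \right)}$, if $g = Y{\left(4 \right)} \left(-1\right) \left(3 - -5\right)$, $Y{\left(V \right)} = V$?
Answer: $1312$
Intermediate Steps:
$g = -32$ ($g = 4 \left(-1\right) \left(3 - -5\right) = - 4 \left(3 + 5\right) = \left(-4\right) 8 = -32$)
$T{\left(B,l \right)} = -7 + l + 2 B$ ($T{\left(B,l \right)} = -7 + \left(\left(B + l\right) + B\right) = -7 + \left(l + 2 B\right) = -7 + l + 2 B$)
$g T{\left(7,-48 \right)} = - 32 \left(-7 - 48 + 2 \cdot 7\right) = - 32 \left(-7 - 48 + 14\right) = \left(-32\right) \left(-41\right) = 1312$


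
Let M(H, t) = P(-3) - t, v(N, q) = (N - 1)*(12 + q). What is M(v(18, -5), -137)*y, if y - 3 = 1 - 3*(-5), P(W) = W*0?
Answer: 2603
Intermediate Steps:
v(N, q) = (-1 + N)*(12 + q)
P(W) = 0
y = 19 (y = 3 + (1 - 3*(-5)) = 3 + (1 + 15) = 3 + 16 = 19)
M(H, t) = -t (M(H, t) = 0 - t = -t)
M(v(18, -5), -137)*y = -1*(-137)*19 = 137*19 = 2603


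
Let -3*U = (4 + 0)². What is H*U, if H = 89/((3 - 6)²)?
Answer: -1424/27 ≈ -52.741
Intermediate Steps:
H = 89/9 (H = 89/((-3)²) = 89/9 ≈ 9.8889)
U = -16/3 (U = -(4 + 0)²/3 = -⅓*4² = -⅓*16 = -16/3 ≈ -5.3333)
H*U = (89/9)*(-16/3) = -1424/27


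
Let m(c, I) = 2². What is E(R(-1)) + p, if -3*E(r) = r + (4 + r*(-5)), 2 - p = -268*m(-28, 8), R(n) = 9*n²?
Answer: 3254/3 ≈ 1084.7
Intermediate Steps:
m(c, I) = 4
p = 1074 (p = 2 - (-268)*4 = 2 - 1*(-1072) = 2 + 1072 = 1074)
E(r) = -4/3 + 4*r/3 (E(r) = -(r + (4 + r*(-5)))/3 = -(r + (4 - 5*r))/3 = -(4 - 4*r)/3 = -4/3 + 4*r/3)
E(R(-1)) + p = (-4/3 + 4*(9*(-1)²)/3) + 1074 = (-4/3 + 4*(9*1)/3) + 1074 = (-4/3 + (4/3)*9) + 1074 = (-4/3 + 12) + 1074 = 32/3 + 1074 = 3254/3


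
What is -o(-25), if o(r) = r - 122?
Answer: 147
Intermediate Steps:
o(r) = -122 + r
-o(-25) = -(-122 - 25) = -1*(-147) = 147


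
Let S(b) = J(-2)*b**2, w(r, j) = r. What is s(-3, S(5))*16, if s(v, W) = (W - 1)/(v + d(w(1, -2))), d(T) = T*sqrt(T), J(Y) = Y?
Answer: 408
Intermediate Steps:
d(T) = T**(3/2)
S(b) = -2*b**2
s(v, W) = (-1 + W)/(1 + v) (s(v, W) = (W - 1)/(v + 1**(3/2)) = (-1 + W)/(v + 1) = (-1 + W)/(1 + v))
s(-3, S(5))*16 = ((-1 - 2*5**2)/(1 - 3))*16 = ((-1 - 2*25)/(-2))*16 = -(-1 - 50)/2*16 = -1/2*(-51)*16 = (51/2)*16 = 408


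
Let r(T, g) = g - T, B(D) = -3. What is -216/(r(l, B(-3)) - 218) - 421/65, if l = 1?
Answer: -13237/2405 ≈ -5.5040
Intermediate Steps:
-216/(r(l, B(-3)) - 218) - 421/65 = -216/((-3 - 1*1) - 218) - 421/65 = -216/((-3 - 1) - 218) - 421*1/65 = -216/(-4 - 218) - 421/65 = -216/(-222) - 421/65 = -216*(-1/222) - 421/65 = 36/37 - 421/65 = -13237/2405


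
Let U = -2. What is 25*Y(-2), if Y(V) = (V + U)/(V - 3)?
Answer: 20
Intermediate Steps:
Y(V) = (-2 + V)/(-3 + V) (Y(V) = (V - 2)/(V - 3) = (-2 + V)/(-3 + V))
25*Y(-2) = 25*((-2 - 2)/(-3 - 2)) = 25*(-4/(-5)) = 25*(-⅕*(-4)) = 25*(⅘) = 20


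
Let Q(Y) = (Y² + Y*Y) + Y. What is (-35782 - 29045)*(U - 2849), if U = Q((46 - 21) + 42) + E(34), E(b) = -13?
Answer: -400825341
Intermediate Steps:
Q(Y) = Y + 2*Y² (Q(Y) = (Y² + Y²) + Y = 2*Y² + Y = Y + 2*Y²)
U = 9032 (U = ((46 - 21) + 42)*(1 + 2*((46 - 21) + 42)) - 13 = (25 + 42)*(1 + 2*(25 + 42)) - 13 = 67*(1 + 2*67) - 13 = 67*(1 + 134) - 13 = 67*135 - 13 = 9045 - 13 = 9032)
(-35782 - 29045)*(U - 2849) = (-35782 - 29045)*(9032 - 2849) = -64827*6183 = -400825341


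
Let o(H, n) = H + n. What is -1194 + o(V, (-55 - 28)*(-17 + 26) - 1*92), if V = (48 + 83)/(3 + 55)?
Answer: -117783/58 ≈ -2030.7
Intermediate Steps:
V = 131/58 ≈ 2.2586
-1194 + o(V, (-55 - 28)*(-17 + 26) - 1*92) = -1194 + (131/58 + ((-55 - 28)*(-17 + 26) - 1*92)) = -1194 + (131/58 + (-83*9 - 92)) = -1194 + (131/58 + (-747 - 92)) = -1194 + (131/58 - 839) = -1194 - 48531/58 = -117783/58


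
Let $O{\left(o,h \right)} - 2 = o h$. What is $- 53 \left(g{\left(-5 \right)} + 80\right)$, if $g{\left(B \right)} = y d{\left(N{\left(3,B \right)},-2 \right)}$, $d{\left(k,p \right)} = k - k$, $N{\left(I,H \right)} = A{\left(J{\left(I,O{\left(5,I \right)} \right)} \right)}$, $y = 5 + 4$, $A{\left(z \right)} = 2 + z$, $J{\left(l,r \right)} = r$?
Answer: $-4240$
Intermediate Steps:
$O{\left(o,h \right)} = 2 + h o$ ($O{\left(o,h \right)} = 2 + o h = 2 + h o$)
$y = 9$
$N{\left(I,H \right)} = 4 + 5 I$ ($N{\left(I,H \right)} = 2 + \left(2 + I 5\right) = 2 + \left(2 + 5 I\right) = 4 + 5 I$)
$d{\left(k,p \right)} = 0$
$g{\left(B \right)} = 0$ ($g{\left(B \right)} = 9 \cdot 0 = 0$)
$- 53 \left(g{\left(-5 \right)} + 80\right) = - 53 \left(0 + 80\right) = \left(-53\right) 80 = -4240$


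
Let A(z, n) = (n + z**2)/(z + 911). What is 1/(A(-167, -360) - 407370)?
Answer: -744/303055751 ≈ -2.4550e-6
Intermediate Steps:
A(z, n) = (n + z**2)/(911 + z)
1/(A(-167, -360) - 407370) = 1/((-360 + (-167)**2)/(911 - 167) - 407370) = 1/((-360 + 27889)/744 - 407370) = 1/((1/744)*27529 - 407370) = 1/(27529/744 - 407370) = 1/(-303055751/744) = -744/303055751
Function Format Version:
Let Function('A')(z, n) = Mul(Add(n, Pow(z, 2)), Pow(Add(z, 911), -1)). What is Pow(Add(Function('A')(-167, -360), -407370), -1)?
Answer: Rational(-744, 303055751) ≈ -2.4550e-6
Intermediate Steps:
Function('A')(z, n) = Mul(Pow(Add(911, z), -1), Add(n, Pow(z, 2))) (Function('A')(z, n) = Mul(Add(n, Pow(z, 2)), Pow(Add(911, z), -1)) = Mul(Pow(Add(911, z), -1), Add(n, Pow(z, 2))))
Pow(Add(Function('A')(-167, -360), -407370), -1) = Pow(Add(Mul(Pow(Add(911, -167), -1), Add(-360, Pow(-167, 2))), -407370), -1) = Pow(Add(Mul(Pow(744, -1), Add(-360, 27889)), -407370), -1) = Pow(Add(Mul(Rational(1, 744), 27529), -407370), -1) = Pow(Add(Rational(27529, 744), -407370), -1) = Pow(Rational(-303055751, 744), -1) = Rational(-744, 303055751)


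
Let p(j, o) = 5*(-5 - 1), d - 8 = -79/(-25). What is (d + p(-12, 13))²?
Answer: 221841/625 ≈ 354.95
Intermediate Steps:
d = 279/25 (d = 8 - 79/(-25) = 8 - 79*(-1/25) = 8 + 79/25 = 279/25 ≈ 11.160)
p(j, o) = -30 (p(j, o) = 5*(-6) = -30)
(d + p(-12, 13))² = (279/25 - 30)² = (-471/25)² = 221841/625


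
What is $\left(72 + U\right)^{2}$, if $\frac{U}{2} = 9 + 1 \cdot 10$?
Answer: $12100$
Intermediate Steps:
$U = 38$ ($U = 2 \left(9 + 1 \cdot 10\right) = 2 \left(9 + 10\right) = 2 \cdot 19 = 38$)
$\left(72 + U\right)^{2} = \left(72 + 38\right)^{2} = 110^{2} = 12100$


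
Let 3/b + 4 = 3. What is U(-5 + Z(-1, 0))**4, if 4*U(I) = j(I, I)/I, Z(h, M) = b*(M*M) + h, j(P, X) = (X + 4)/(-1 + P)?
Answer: 1/49787136 ≈ 2.0086e-8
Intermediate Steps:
b = -3 (b = 3/(-4 + 3) = 3/(-1) = 3*(-1) = -3)
j(P, X) = (4 + X)/(-1 + P)
Z(h, M) = h - 3*M**2 (Z(h, M) = -3*M*M + h = -3*M**2 + h = h - 3*M**2)
U(I) = (4 + I)/(4*I*(-1 + I)) (U(I) = (((4 + I)/(-1 + I))/I)/4 = ((4 + I)/(I*(-1 + I)))/4 = (4 + I)/(4*I*(-1 + I)))
U(-5 + Z(-1, 0))**4 = ((4 + (-5 + (-1 - 3*0**2)))/(4*(-5 + (-1 - 3*0**2))*(-1 + (-5 + (-1 - 3*0**2)))))**4 = ((4 + (-5 + (-1 - 3*0)))/(4*(-5 + (-1 - 3*0))*(-1 + (-5 + (-1 - 3*0)))))**4 = ((4 + (-5 + (-1 + 0)))/(4*(-5 + (-1 + 0))*(-1 + (-5 + (-1 + 0)))))**4 = ((4 + (-5 - 1))/(4*(-5 - 1)*(-1 + (-5 - 1))))**4 = ((1/4)*(4 - 6)/(-6*(-1 - 6)))**4 = ((1/4)*(-1/6)*(-2)/(-7))**4 = ((1/4)*(-1/6)*(-1/7)*(-2))**4 = (-1/84)**4 = 1/49787136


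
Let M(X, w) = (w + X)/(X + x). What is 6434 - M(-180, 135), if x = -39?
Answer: 469667/73 ≈ 6433.8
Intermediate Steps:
M(X, w) = (X + w)/(-39 + X) (M(X, w) = (w + X)/(X - 39) = (X + w)/(-39 + X))
6434 - M(-180, 135) = 6434 - (-180 + 135)/(-39 - 180) = 6434 - (-45)/(-219) = 6434 - (-1)*(-45)/219 = 6434 - 1*15/73 = 6434 - 15/73 = 469667/73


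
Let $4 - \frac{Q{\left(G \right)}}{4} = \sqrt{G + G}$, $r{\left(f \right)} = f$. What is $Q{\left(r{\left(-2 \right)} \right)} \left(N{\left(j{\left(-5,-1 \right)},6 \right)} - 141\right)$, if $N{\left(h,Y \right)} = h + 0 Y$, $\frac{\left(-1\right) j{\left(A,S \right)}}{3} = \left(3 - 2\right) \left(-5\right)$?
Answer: $-2016 + 1008 i \approx -2016.0 + 1008.0 i$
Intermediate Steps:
$Q{\left(G \right)} = 16 - 4 \sqrt{2} \sqrt{G}$ ($Q{\left(G \right)} = 16 - 4 \sqrt{G + G} = 16 - 4 \sqrt{2 G} = 16 - 4 \sqrt{2} \sqrt{G}$)
$j{\left(A,S \right)} = 15$ ($j{\left(A,S \right)} = - 3 \left(3 - 2\right) \left(-5\right) = - 3 \cdot 1 \left(-5\right) = \left(-3\right) \left(-5\right) = 15$)
$N{\left(h,Y \right)} = h$ ($N{\left(h,Y \right)} = h + 0 = h$)
$Q{\left(r{\left(-2 \right)} \right)} \left(N{\left(j{\left(-5,-1 \right)},6 \right)} - 141\right) = \left(16 - 4 \sqrt{2} \sqrt{-2}\right) \left(15 - 141\right) = \left(16 - 4 \sqrt{2} i \sqrt{2}\right) \left(-126\right) = \left(16 - 8 i\right) \left(-126\right) = -2016 + 1008 i$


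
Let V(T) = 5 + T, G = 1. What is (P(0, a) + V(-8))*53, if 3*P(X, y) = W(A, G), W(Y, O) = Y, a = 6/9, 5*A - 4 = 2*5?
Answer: -1643/15 ≈ -109.53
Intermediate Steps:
A = 14/5 (A = 4/5 + (2*5)/5 = 4/5 + (1/5)*10 = 4/5 + 2 = 14/5 ≈ 2.8000)
a = 2/3 (a = 6*(1/9) = 2/3 ≈ 0.66667)
P(X, y) = 14/15 (P(X, y) = (1/3)*(14/5) = 14/15)
(P(0, a) + V(-8))*53 = (14/15 + (5 - 8))*53 = (14/15 - 3)*53 = -31/15*53 = -1643/15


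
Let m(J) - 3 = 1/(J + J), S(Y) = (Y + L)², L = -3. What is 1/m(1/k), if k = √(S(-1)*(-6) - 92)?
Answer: 3/56 - I*√47/56 ≈ 0.053571 - 0.12242*I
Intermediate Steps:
S(Y) = (-3 + Y)² (S(Y) = (Y - 3)² = (-3 + Y)²)
k = 2*I*√47 (k = √((-3 - 1)²*(-6) - 92) = √((-4)²*(-6) - 92) = √(16*(-6) - 92) = √(-96 - 92) = √(-188) = 2*I*√47 ≈ 13.711*I)
m(J) = 3 + 1/(2*J) (m(J) = 3 + 1/(J + J) = 3 + 1/(2*J))
1/m(1/k) = 1/(3 + 1/(2*(1/(2*I*√47)))) = 1/(3 + 1/(2*((-I*√47/94)))) = 1/(3 + (2*I*√47)/2) = 1/(3 + I*√47)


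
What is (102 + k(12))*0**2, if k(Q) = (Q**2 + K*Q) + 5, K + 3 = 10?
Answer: 0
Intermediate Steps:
K = 7 (K = -3 + 10 = 7)
k(Q) = 5 + Q**2 + 7*Q (k(Q) = (Q**2 + 7*Q) + 5 = 5 + Q**2 + 7*Q)
(102 + k(12))*0**2 = (102 + (5 + 12**2 + 7*12))*0**2 = (102 + (5 + 144 + 84))*0 = (102 + 233)*0 = 335*0 = 0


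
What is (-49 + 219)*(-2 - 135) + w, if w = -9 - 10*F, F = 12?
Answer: -23419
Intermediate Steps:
w = -129 (w = -9 - 10*12 = -9 - 120 = -129)
(-49 + 219)*(-2 - 135) + w = (-49 + 219)*(-2 - 135) - 129 = 170*(-137) - 129 = -23290 - 129 = -23419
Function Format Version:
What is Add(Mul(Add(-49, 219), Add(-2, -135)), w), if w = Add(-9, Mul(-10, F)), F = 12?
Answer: -23419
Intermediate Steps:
w = -129 (w = Add(-9, Mul(-10, 12)) = Add(-9, -120) = -129)
Add(Mul(Add(-49, 219), Add(-2, -135)), w) = Add(Mul(Add(-49, 219), Add(-2, -135)), -129) = Add(Mul(170, -137), -129) = Add(-23290, -129) = -23419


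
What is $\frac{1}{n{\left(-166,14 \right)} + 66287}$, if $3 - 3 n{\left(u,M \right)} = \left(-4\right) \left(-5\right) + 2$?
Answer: $\frac{3}{198842} \approx 1.5087 \cdot 10^{-5}$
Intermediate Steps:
$n{\left(u,M \right)} = - \frac{19}{3}$ ($n{\left(u,M \right)} = 1 - \frac{\left(-4\right) \left(-5\right) + 2}{3} = 1 - \frac{20 + 2}{3} = 1 - \frac{22}{3} = - \frac{19}{3}$)
$\frac{1}{n{\left(-166,14 \right)} + 66287} = \frac{1}{- \frac{19}{3} + 66287} = \frac{1}{\frac{198842}{3}} = \frac{3}{198842}$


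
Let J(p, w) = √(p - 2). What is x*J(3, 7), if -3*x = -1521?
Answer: 507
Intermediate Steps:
J(p, w) = √(-2 + p)
x = 507 (x = -⅓*(-1521) = 507)
x*J(3, 7) = 507*√(-2 + 3) = 507*√1 = 507*1 = 507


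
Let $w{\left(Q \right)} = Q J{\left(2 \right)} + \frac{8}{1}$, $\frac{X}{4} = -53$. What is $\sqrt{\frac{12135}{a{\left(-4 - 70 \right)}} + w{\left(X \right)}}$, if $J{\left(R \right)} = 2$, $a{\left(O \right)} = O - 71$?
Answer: $\frac{i \sqrt{420239}}{29} \approx 22.354 i$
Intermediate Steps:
$a{\left(O \right)} = -71 + O$ ($a{\left(O \right)} = O - 71 = -71 + O$)
$X = -212$ ($X = 4 \left(-53\right) = -212$)
$w{\left(Q \right)} = 8 + 2 Q$ ($w{\left(Q \right)} = Q 2 + \frac{8}{1} = 2 Q + 8 \cdot 1 = 2 Q + 8 = 8 + 2 Q$)
$\sqrt{\frac{12135}{a{\left(-4 - 70 \right)}} + w{\left(X \right)}} = \sqrt{\frac{12135}{-71 - 74} + \left(8 + 2 \left(-212\right)\right)} = \sqrt{\frac{12135}{-71 - 74} + \left(8 - 424\right)} = \sqrt{\frac{12135}{-71 - 74} - 416} = \sqrt{\frac{12135}{-145} - 416} = \sqrt{12135 \left(- \frac{1}{145}\right) - 416} = \sqrt{- \frac{2427}{29} - 416} = \sqrt{- \frac{14491}{29}} = \frac{i \sqrt{420239}}{29}$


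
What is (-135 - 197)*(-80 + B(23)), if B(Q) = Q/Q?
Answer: 26228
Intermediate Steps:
B(Q) = 1
(-135 - 197)*(-80 + B(23)) = (-135 - 197)*(-80 + 1) = -332*(-79) = 26228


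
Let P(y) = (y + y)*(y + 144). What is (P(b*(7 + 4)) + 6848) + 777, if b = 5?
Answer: 29515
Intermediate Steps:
P(y) = 2*y*(144 + y) (P(y) = (2*y)*(144 + y) = 2*y*(144 + y))
(P(b*(7 + 4)) + 6848) + 777 = (2*(5*(7 + 4))*(144 + 5*(7 + 4)) + 6848) + 777 = (2*(5*11)*(144 + 5*11) + 6848) + 777 = (2*55*(144 + 55) + 6848) + 777 = (2*55*199 + 6848) + 777 = (21890 + 6848) + 777 = 28738 + 777 = 29515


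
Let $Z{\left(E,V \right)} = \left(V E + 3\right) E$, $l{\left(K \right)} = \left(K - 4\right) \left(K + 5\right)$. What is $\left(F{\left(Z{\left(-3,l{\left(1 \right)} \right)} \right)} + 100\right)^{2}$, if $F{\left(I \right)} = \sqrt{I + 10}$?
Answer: $\left(100 + i \sqrt{161}\right)^{2} \approx 9839.0 + 2537.7 i$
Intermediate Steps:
$l{\left(K \right)} = \left(-4 + K\right) \left(5 + K\right)$
$Z{\left(E,V \right)} = E \left(3 + E V\right)$ ($Z{\left(E,V \right)} = \left(E V + 3\right) E = \left(3 + E V\right) E = E \left(3 + E V\right)$)
$F{\left(I \right)} = \sqrt{10 + I}$
$\left(F{\left(Z{\left(-3,l{\left(1 \right)} \right)} \right)} + 100\right)^{2} = \left(\sqrt{10 - 3 \left(3 - 3 \left(-20 + 1 + 1^{2}\right)\right)} + 100\right)^{2} = \left(\sqrt{10 - 3 \left(3 - 3 \left(-20 + 1 + 1\right)\right)} + 100\right)^{2} = \left(\sqrt{10 - 3 \left(3 - -54\right)} + 100\right)^{2} = \left(\sqrt{10 - 3 \left(3 + 54\right)} + 100\right)^{2} = \left(\sqrt{10 - 171} + 100\right)^{2} = \left(\sqrt{-161} + 100\right)^{2} = \left(i \sqrt{161} + 100\right)^{2} = \left(100 + i \sqrt{161}\right)^{2}$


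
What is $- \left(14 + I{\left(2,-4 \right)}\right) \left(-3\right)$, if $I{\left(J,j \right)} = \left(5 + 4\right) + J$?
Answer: $75$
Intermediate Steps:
$I{\left(J,j \right)} = 9 + J$
$- \left(14 + I{\left(2,-4 \right)}\right) \left(-3\right) = - \left(14 + \left(9 + 2\right)\right) \left(-3\right) = - \left(14 + 11\right) \left(-3\right) = - 25 \left(-3\right) = \left(-1\right) \left(-75\right) = 75$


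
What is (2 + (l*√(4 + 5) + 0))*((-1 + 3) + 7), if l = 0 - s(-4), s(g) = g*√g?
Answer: 18 + 216*I ≈ 18.0 + 216.0*I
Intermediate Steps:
s(g) = g^(3/2)
l = 8*I (l = 0 - (-4)^(3/2) = 0 - (-8)*I = 0 + 8*I = 8*I ≈ 8.0*I)
(2 + (l*√(4 + 5) + 0))*((-1 + 3) + 7) = (2 + ((8*I)*√(4 + 5) + 0))*((-1 + 3) + 7) = (2 + ((8*I)*√9 + 0))*(2 + 7) = (2 + ((8*I)*3 + 0))*9 = (2 + (24*I + 0))*9 = (2 + 24*I)*9 = 18 + 216*I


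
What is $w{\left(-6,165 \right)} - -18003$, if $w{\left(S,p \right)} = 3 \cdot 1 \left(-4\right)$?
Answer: $17991$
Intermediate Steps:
$w{\left(S,p \right)} = -12$ ($w{\left(S,p \right)} = 3 \left(-4\right) = -12$)
$w{\left(-6,165 \right)} - -18003 = -12 - -18003 = -12 + 18003 = 17991$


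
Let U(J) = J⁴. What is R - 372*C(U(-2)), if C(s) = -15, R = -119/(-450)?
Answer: 2511119/450 ≈ 5580.3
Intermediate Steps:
R = 119/450 (R = -119*(-1/450) = 119/450 ≈ 0.26444)
R - 372*C(U(-2)) = 119/450 - 372*(-15) = 119/450 + 5580 = 2511119/450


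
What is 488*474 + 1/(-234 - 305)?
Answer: 124677167/539 ≈ 2.3131e+5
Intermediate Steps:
488*474 + 1/(-234 - 305) = 231312 + 1/(-539) = 231312 - 1/539 = 124677167/539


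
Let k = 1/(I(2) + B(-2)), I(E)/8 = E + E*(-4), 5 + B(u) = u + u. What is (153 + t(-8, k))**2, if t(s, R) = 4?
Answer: 24649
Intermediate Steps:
B(u) = -5 + 2*u (B(u) = -5 + (u + u) = -5 + 2*u)
I(E) = -24*E (I(E) = 8*(E + E*(-4)) = 8*(E - 4*E) = 8*(-3*E) = -24*E)
k = -1/57 (k = 1/(-24*2 + (-5 + 2*(-2))) = 1/(-48 + (-5 - 4)) = 1/(-48 - 9) = 1/(-57) = -1/57 ≈ -0.017544)
(153 + t(-8, k))**2 = (153 + 4)**2 = 157**2 = 24649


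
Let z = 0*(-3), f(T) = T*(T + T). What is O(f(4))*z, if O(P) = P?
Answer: 0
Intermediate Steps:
f(T) = 2*T² (f(T) = T*(2*T) = 2*T²)
z = 0
O(f(4))*z = (2*4²)*0 = (2*16)*0 = 32*0 = 0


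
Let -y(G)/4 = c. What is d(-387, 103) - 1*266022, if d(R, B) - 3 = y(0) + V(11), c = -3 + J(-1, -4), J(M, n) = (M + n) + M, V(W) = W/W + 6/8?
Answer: -1063925/4 ≈ -2.6598e+5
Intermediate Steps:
V(W) = 7/4 (V(W) = 1 + 6*(1/8) = 1 + 3/4 = 7/4)
J(M, n) = n + 2*M
c = -9 (c = -3 + (-4 + 2*(-1)) = -3 + (-4 - 2) = -3 - 6 = -9)
y(G) = 36 (y(G) = -4*(-9) = 36)
d(R, B) = 163/4 (d(R, B) = 3 + (36 + 7/4) = 3 + 151/4 = 163/4)
d(-387, 103) - 1*266022 = 163/4 - 1*266022 = 163/4 - 266022 = -1063925/4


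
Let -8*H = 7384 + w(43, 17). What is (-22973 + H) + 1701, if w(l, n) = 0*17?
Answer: -22195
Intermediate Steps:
w(l, n) = 0
H = -923 (H = -(7384 + 0)/8 = -1/8*7384 = -923)
(-22973 + H) + 1701 = (-22973 - 923) + 1701 = -23896 + 1701 = -22195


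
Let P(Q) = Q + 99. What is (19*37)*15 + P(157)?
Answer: 10801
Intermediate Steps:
P(Q) = 99 + Q
(19*37)*15 + P(157) = (19*37)*15 + (99 + 157) = 703*15 + 256 = 10545 + 256 = 10801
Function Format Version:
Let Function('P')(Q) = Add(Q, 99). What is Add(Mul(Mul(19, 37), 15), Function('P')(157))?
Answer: 10801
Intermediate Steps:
Function('P')(Q) = Add(99, Q)
Add(Mul(Mul(19, 37), 15), Function('P')(157)) = Add(Mul(Mul(19, 37), 15), Add(99, 157)) = Add(Mul(703, 15), 256) = Add(10545, 256) = 10801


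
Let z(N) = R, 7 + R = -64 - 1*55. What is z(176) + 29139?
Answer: 29013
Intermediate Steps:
R = -126 (R = -7 + (-64 - 1*55) = -7 + (-64 - 55) = -7 - 119 = -126)
z(N) = -126
z(176) + 29139 = -126 + 29139 = 29013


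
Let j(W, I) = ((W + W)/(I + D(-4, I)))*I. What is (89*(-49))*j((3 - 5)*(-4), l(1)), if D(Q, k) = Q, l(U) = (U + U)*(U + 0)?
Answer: 69776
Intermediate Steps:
l(U) = 2*U² (l(U) = (2*U)*U = 2*U²)
j(W, I) = 2*I*W/(-4 + I) (j(W, I) = ((W + W)/(I - 4))*I = ((2*W)/(-4 + I))*I = (2*W/(-4 + I))*I = 2*I*W/(-4 + I))
(89*(-49))*j((3 - 5)*(-4), l(1)) = (89*(-49))*(2*(2*1²)*((3 - 5)*(-4))/(-4 + 2*1²)) = -8722*2*1*(-2*(-4))/(-4 + 2*1) = -8722*2*8/(-4 + 2) = -8722*2*8/(-2) = -8722*2*8*(-1)/2 = -4361*(-16) = 69776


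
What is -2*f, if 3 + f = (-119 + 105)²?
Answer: -386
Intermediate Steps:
f = 193 (f = -3 + (-119 + 105)² = -3 + (-14)² = -3 + 196 = 193)
-2*f = -2*193 = -386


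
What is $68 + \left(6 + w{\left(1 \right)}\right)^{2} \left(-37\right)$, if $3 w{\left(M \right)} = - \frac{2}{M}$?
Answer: $- \frac{8860}{9} \approx -984.44$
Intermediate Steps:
$w{\left(M \right)} = - \frac{2}{3 M}$ ($w{\left(M \right)} = \frac{\left(-2\right) \frac{1}{M}}{3} = - \frac{2}{3 M}$)
$68 + \left(6 + w{\left(1 \right)}\right)^{2} \left(-37\right) = 68 + \left(6 - \frac{2}{3 \cdot 1}\right)^{2} \left(-37\right) = 68 + \left(6 - \frac{2}{3}\right)^{2} \left(-37\right) = 68 + \left(\frac{16}{3}\right)^{2} \left(-37\right) = 68 + \frac{256}{9} \left(-37\right) = 68 - \frac{9472}{9} = - \frac{8860}{9}$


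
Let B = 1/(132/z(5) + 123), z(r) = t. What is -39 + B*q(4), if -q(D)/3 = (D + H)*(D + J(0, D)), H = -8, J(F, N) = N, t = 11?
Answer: -1723/45 ≈ -38.289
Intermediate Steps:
z(r) = 11
q(D) = -6*D*(-8 + D) (q(D) = -3*(D - 8)*(D + D) = -3*(-8 + D)*2*D = -6*D*(-8 + D))
B = 1/135 (B = 1/(132/11 + 123) = 1/(132*(1/11) + 123) = 1/(12 + 123) = 1/135 ≈ 0.0074074)
-39 + B*q(4) = -39 + (6*4*(8 - 1*4))/135 = -39 + (6*4*(8 - 4))/135 = -39 + (6*4*4)/135 = -39 + (1/135)*96 = -39 + 32/45 = -1723/45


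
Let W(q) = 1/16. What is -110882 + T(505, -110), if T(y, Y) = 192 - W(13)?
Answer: -1771041/16 ≈ -1.1069e+5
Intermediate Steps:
W(q) = 1/16
T(y, Y) = 3071/16 (T(y, Y) = 192 - 1*1/16 = 192 - 1/16 = 3071/16)
-110882 + T(505, -110) = -110882 + 3071/16 = -1771041/16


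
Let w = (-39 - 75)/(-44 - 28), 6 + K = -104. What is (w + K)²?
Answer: 1692601/144 ≈ 11754.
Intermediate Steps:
K = -110 (K = -6 - 104 = -110)
w = 19/12 (w = -114/(-72) = -114*(-1/72) = 19/12 ≈ 1.5833)
(w + K)² = (19/12 - 110)² = (-1301/12)² = 1692601/144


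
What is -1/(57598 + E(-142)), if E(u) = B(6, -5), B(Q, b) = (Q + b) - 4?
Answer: -1/57595 ≈ -1.7363e-5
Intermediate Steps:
B(Q, b) = -4 + Q + b
E(u) = -3 (E(u) = -4 + 6 - 5 = -3)
-1/(57598 + E(-142)) = -1/(57598 - 3) = -1/57595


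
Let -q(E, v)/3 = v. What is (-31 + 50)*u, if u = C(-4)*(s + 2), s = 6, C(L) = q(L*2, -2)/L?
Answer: -228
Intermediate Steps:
q(E, v) = -3*v
C(L) = 6/L (C(L) = (-3*(-2))/L = 6/L)
u = -12 (u = (6/(-4))*(6 + 2) = (6*(-¼))*8 = -3/2*8 = -12)
(-31 + 50)*u = (-31 + 50)*(-12) = 19*(-12) = -228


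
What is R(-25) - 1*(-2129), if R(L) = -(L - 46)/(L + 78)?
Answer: 112908/53 ≈ 2130.3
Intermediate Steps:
R(L) = -(-46 + L)/(78 + L)
R(-25) - 1*(-2129) = (46 - 1*(-25))/(78 - 25) - 1*(-2129) = (46 + 25)/53 + 2129 = (1/53)*71 + 2129 = 71/53 + 2129 = 112908/53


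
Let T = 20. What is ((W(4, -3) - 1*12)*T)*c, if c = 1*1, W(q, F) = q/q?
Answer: -220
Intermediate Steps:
W(q, F) = 1
c = 1
((W(4, -3) - 1*12)*T)*c = ((1 - 1*12)*20)*1 = ((1 - 12)*20)*1 = -11*20*1 = -220*1 = -220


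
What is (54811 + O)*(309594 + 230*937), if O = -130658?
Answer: -39827563088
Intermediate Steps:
(54811 + O)*(309594 + 230*937) = (54811 - 130658)*(309594 + 230*937) = -75847*(309594 + 215510) = -75847*525104 = -39827563088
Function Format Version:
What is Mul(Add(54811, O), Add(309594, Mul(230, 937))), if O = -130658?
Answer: -39827563088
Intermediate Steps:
Mul(Add(54811, O), Add(309594, Mul(230, 937))) = Mul(Add(54811, -130658), Add(309594, Mul(230, 937))) = Mul(-75847, Add(309594, 215510)) = Mul(-75847, 525104) = -39827563088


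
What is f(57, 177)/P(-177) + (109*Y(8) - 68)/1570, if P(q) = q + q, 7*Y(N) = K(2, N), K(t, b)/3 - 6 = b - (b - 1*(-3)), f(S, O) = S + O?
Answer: -79763/129682 ≈ -0.61507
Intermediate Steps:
f(S, O) = O + S
K(t, b) = 9 (K(t, b) = 18 + 3*(b - (b - 1*(-3))) = 18 + 3*(b - (b + 3)) = 18 + 3*(b - (3 + b)) = 18 + 3*(b + (-3 - b)) = 18 + 3*(-3) = 18 - 9 = 9)
Y(N) = 9/7 (Y(N) = (⅐)*9 = 9/7)
P(q) = 2*q
f(57, 177)/P(-177) + (109*Y(8) - 68)/1570 = (177 + 57)/((2*(-177))) + (109*(9/7) - 68)/1570 = 234/(-354) + (981/7 - 68)*(1/1570) = 234*(-1/354) + (505/7)*(1/1570) = -39/59 + 101/2198 = -79763/129682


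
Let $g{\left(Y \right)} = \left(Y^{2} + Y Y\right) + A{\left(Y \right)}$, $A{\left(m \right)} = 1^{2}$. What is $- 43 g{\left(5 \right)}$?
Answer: $-2193$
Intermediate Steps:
$A{\left(m \right)} = 1$
$g{\left(Y \right)} = 1 + 2 Y^{2}$ ($g{\left(Y \right)} = \left(Y^{2} + Y Y\right) + 1 = \left(Y^{2} + Y^{2}\right) + 1 = 2 Y^{2} + 1 = 1 + 2 Y^{2}$)
$- 43 g{\left(5 \right)} = - 43 \left(1 + 2 \cdot 5^{2}\right) = - 43 \left(1 + 2 \cdot 25\right) = - 43 \left(1 + 50\right) = \left(-43\right) 51 = -2193$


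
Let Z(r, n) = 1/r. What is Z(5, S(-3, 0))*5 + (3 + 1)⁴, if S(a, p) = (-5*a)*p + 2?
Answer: 257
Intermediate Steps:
S(a, p) = 2 - 5*a*p (S(a, p) = -5*a*p + 2 = 2 - 5*a*p)
Z(5, S(-3, 0))*5 + (3 + 1)⁴ = 5/5 + (3 + 1)⁴ = (⅕)*5 + 4⁴ = 1 + 256 = 257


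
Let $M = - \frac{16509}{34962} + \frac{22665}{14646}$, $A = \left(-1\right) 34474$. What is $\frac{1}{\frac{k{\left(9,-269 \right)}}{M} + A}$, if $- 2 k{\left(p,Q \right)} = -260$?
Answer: $- \frac{15295081}{525433540484} \approx -2.9109 \cdot 10^{-5}$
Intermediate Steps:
$A = -34474$
$k{\left(p,Q \right)} = 130$ ($k{\left(p,Q \right)} = \left(- \frac{1}{2}\right) \left(-260\right) = 130$)
$M = \frac{15295081}{14223707}$ ($M = \left(-16509\right) \frac{1}{34962} + 22665 \cdot \frac{1}{14646} = - \frac{5503}{11654} + \frac{7555}{4882} = \frac{15295081}{14223707} \approx 1.0753$)
$\frac{1}{\frac{k{\left(9,-269 \right)}}{M} + A} = \frac{1}{\frac{130}{\frac{15295081}{14223707}} - 34474} = \frac{1}{130 \cdot \frac{14223707}{15295081} - 34474} = \frac{1}{\frac{1849081910}{15295081} - 34474} = \frac{1}{- \frac{525433540484}{15295081}} = - \frac{15295081}{525433540484}$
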